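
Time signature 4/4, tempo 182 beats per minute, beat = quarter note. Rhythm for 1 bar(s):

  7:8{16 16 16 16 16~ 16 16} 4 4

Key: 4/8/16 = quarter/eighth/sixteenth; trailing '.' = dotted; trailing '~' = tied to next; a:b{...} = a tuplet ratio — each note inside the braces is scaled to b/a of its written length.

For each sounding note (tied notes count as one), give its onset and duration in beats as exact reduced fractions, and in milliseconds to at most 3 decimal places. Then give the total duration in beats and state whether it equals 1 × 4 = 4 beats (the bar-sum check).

1) 0.0ms=0b +94.192ms=2/7b
2) 94.192ms=2/7b +94.192ms=2/7b
3) 188.383ms=4/7b +94.192ms=2/7b
4) 282.575ms=6/7b +94.192ms=2/7b
5) 376.766ms=8/7b +188.383ms=4/7b
6) 565.149ms=12/7b +94.192ms=2/7b
7) 659.341ms=2b +329.67ms=1b
8) 989.011ms=3b +329.67ms=1b
Σ=4b of 4 (182bpm 4/4) — PASS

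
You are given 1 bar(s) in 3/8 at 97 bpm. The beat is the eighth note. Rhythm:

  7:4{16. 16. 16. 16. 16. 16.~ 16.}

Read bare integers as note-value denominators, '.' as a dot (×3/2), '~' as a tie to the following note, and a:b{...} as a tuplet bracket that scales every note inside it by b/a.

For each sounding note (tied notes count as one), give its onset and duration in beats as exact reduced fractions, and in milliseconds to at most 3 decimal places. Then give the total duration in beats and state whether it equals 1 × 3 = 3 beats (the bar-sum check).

1) 0.0ms=0b +265.096ms=3/7b
2) 265.096ms=3/7b +265.096ms=3/7b
3) 530.191ms=6/7b +265.096ms=3/7b
4) 795.287ms=9/7b +265.096ms=3/7b
5) 1060.383ms=12/7b +265.096ms=3/7b
6) 1325.479ms=15/7b +530.191ms=6/7b
Σ=3b of 3 (97bpm 3/8) — PASS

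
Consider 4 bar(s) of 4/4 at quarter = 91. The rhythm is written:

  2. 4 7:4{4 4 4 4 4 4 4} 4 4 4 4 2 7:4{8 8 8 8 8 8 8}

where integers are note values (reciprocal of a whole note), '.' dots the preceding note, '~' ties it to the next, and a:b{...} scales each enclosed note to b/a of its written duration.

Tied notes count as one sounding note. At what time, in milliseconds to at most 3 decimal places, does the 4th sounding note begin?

note 4 onset = 32/7b = 3014.129ms

1. 0.0ms @ 0 + 1978.022ms (3)
2. 1978.022ms @ 3 + 659.341ms (1)
3. 2637.363ms @ 4 + 376.766ms (4/7)
4. 3014.129ms @ 32/7 + 376.766ms (4/7)
5. 3390.895ms @ 36/7 + 376.766ms (4/7)
6. 3767.661ms @ 40/7 + 376.766ms (4/7)
7. 4144.427ms @ 44/7 + 376.766ms (4/7)
8. 4521.193ms @ 48/7 + 376.766ms (4/7)
9. 4897.959ms @ 52/7 + 376.766ms (4/7)
10. 5274.725ms @ 8 + 659.341ms (1)
11. 5934.066ms @ 9 + 659.341ms (1)
12. 6593.407ms @ 10 + 659.341ms (1)
13. 7252.747ms @ 11 + 659.341ms (1)
14. 7912.088ms @ 12 + 1318.681ms (2)
15. 9230.769ms @ 14 + 188.383ms (2/7)
16. 9419.152ms @ 100/7 + 188.383ms (2/7)
17. 9607.535ms @ 102/7 + 188.383ms (2/7)
18. 9795.918ms @ 104/7 + 188.383ms (2/7)
19. 9984.301ms @ 106/7 + 188.383ms (2/7)
20. 10172.684ms @ 108/7 + 188.383ms (2/7)
21. 10361.068ms @ 110/7 + 188.383ms (2/7)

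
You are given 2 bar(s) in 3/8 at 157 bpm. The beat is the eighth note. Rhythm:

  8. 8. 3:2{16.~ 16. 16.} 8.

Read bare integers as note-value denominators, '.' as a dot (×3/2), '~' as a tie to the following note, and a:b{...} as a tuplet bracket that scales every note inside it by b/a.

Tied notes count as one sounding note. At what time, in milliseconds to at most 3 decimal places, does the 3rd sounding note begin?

1. 0.0ms @ 0 + 573.248ms (3/2)
2. 573.248ms @ 3/2 + 573.248ms (3/2)
3. 1146.497ms @ 3 + 382.166ms (1)
4. 1528.662ms @ 4 + 191.083ms (1/2)
5. 1719.745ms @ 9/2 + 573.248ms (3/2)

note 3 onset = 3b = 1146.497ms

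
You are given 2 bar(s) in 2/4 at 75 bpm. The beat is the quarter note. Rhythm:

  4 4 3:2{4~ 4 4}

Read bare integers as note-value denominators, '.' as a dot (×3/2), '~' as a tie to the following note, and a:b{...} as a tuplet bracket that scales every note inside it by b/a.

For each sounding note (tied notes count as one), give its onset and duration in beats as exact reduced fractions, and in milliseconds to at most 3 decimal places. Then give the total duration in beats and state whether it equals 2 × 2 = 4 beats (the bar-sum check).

1) 0.0ms=0b +800.0ms=1b
2) 800.0ms=1b +800.0ms=1b
3) 1600.0ms=2b +1066.667ms=4/3b
4) 2666.667ms=10/3b +533.333ms=2/3b
Σ=4b of 4 (75bpm 2/4) — PASS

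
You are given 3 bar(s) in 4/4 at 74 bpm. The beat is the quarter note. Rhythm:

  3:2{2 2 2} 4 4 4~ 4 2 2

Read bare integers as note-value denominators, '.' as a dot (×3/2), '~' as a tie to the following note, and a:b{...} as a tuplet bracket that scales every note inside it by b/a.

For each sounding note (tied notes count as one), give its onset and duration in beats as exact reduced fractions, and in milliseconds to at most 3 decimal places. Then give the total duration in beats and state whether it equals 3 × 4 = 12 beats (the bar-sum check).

1) 0.0ms=0b +1081.081ms=4/3b
2) 1081.081ms=4/3b +1081.081ms=4/3b
3) 2162.162ms=8/3b +1081.081ms=4/3b
4) 3243.243ms=4b +810.811ms=1b
5) 4054.054ms=5b +810.811ms=1b
6) 4864.865ms=6b +1621.622ms=2b
7) 6486.486ms=8b +1621.622ms=2b
8) 8108.108ms=10b +1621.622ms=2b
Σ=12b of 12 (74bpm 4/4) — PASS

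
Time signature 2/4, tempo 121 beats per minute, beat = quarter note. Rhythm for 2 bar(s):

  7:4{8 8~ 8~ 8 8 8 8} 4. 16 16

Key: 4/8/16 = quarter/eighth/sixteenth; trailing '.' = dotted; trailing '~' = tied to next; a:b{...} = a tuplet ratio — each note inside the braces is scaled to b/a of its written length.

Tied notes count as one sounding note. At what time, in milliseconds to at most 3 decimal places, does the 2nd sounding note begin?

1. 0.0ms @ 0 + 141.677ms (2/7)
2. 141.677ms @ 2/7 + 425.03ms (6/7)
3. 566.706ms @ 8/7 + 141.677ms (2/7)
4. 708.383ms @ 10/7 + 141.677ms (2/7)
5. 850.059ms @ 12/7 + 141.677ms (2/7)
6. 991.736ms @ 2 + 743.802ms (3/2)
7. 1735.537ms @ 7/2 + 123.967ms (1/4)
8. 1859.504ms @ 15/4 + 123.967ms (1/4)

note 2 onset = 2/7b = 141.677ms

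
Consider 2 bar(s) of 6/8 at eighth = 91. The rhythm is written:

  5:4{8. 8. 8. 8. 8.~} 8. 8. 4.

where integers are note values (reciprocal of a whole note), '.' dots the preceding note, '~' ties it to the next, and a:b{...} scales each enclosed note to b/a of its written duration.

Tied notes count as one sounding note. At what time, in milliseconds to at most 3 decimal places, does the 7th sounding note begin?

1. 0.0ms @ 0 + 791.209ms (6/5)
2. 791.209ms @ 6/5 + 791.209ms (6/5)
3. 1582.418ms @ 12/5 + 791.209ms (6/5)
4. 2373.626ms @ 18/5 + 791.209ms (6/5)
5. 3164.835ms @ 24/5 + 1780.22ms (27/10)
6. 4945.055ms @ 15/2 + 989.011ms (3/2)
7. 5934.066ms @ 9 + 1978.022ms (3)

note 7 onset = 9b = 5934.066ms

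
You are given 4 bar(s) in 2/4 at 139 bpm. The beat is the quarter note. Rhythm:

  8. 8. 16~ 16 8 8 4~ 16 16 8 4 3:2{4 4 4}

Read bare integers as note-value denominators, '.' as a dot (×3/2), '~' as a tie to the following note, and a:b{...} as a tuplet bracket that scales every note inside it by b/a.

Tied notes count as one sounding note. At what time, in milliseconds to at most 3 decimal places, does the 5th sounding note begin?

1. 0.0ms @ 0 + 323.741ms (3/4)
2. 323.741ms @ 3/4 + 323.741ms (3/4)
3. 647.482ms @ 3/2 + 215.827ms (1/2)
4. 863.309ms @ 2 + 215.827ms (1/2)
5. 1079.137ms @ 5/2 + 215.827ms (1/2)
6. 1294.964ms @ 3 + 539.568ms (5/4)
7. 1834.532ms @ 17/4 + 107.914ms (1/4)
8. 1942.446ms @ 9/2 + 215.827ms (1/2)
9. 2158.273ms @ 5 + 431.655ms (1)
10. 2589.928ms @ 6 + 287.77ms (2/3)
11. 2877.698ms @ 20/3 + 287.77ms (2/3)
12. 3165.468ms @ 22/3 + 287.77ms (2/3)

note 5 onset = 5/2b = 1079.137ms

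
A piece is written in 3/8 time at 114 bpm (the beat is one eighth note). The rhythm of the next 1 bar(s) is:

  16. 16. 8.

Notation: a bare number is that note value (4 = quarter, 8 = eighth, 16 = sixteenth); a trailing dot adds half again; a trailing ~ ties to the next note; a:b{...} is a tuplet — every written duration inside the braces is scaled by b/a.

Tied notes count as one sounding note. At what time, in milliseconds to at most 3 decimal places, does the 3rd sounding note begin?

note 3 onset = 3/2b = 789.474ms

1. 0.0ms @ 0 + 394.737ms (3/4)
2. 394.737ms @ 3/4 + 394.737ms (3/4)
3. 789.474ms @ 3/2 + 789.474ms (3/2)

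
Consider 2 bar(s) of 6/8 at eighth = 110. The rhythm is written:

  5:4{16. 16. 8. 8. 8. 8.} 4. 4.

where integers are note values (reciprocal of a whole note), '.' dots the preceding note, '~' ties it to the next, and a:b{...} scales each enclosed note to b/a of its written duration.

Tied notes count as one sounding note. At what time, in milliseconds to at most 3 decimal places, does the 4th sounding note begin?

1. 0.0ms @ 0 + 327.273ms (3/5)
2. 327.273ms @ 3/5 + 327.273ms (3/5)
3. 654.545ms @ 6/5 + 654.545ms (6/5)
4. 1309.091ms @ 12/5 + 654.545ms (6/5)
5. 1963.636ms @ 18/5 + 654.545ms (6/5)
6. 2618.182ms @ 24/5 + 654.545ms (6/5)
7. 3272.727ms @ 6 + 1636.364ms (3)
8. 4909.091ms @ 9 + 1636.364ms (3)

note 4 onset = 12/5b = 1309.091ms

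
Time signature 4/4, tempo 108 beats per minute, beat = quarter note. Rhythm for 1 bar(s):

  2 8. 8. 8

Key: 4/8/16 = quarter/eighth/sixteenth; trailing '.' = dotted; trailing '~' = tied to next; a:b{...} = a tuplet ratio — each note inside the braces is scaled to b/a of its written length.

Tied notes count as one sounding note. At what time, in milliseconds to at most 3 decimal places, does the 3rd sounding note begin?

note 3 onset = 11/4b = 1527.778ms

1. 0.0ms @ 0 + 1111.111ms (2)
2. 1111.111ms @ 2 + 416.667ms (3/4)
3. 1527.778ms @ 11/4 + 416.667ms (3/4)
4. 1944.444ms @ 7/2 + 277.778ms (1/2)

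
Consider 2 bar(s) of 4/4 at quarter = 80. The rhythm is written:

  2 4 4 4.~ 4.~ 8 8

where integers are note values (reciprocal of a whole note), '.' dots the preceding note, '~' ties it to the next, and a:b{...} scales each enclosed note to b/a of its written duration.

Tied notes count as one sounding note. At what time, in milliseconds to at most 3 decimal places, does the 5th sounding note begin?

note 5 onset = 15/2b = 5625.0ms

1. 0.0ms @ 0 + 1500.0ms (2)
2. 1500.0ms @ 2 + 750.0ms (1)
3. 2250.0ms @ 3 + 750.0ms (1)
4. 3000.0ms @ 4 + 2625.0ms (7/2)
5. 5625.0ms @ 15/2 + 375.0ms (1/2)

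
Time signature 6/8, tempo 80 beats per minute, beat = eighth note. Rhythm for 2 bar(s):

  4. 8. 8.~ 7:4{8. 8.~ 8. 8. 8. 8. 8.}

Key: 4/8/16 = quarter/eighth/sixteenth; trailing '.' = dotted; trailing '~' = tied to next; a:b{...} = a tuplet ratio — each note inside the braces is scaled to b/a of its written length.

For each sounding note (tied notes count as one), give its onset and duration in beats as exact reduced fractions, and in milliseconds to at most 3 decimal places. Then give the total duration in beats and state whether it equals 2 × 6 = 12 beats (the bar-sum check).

1) 0.0ms=0b +2250.0ms=3b
2) 2250.0ms=3b +1125.0ms=3/2b
3) 3375.0ms=9/2b +1767.857ms=33/14b
4) 5142.857ms=48/7b +1285.714ms=12/7b
5) 6428.571ms=60/7b +642.857ms=6/7b
6) 7071.429ms=66/7b +642.857ms=6/7b
7) 7714.286ms=72/7b +642.857ms=6/7b
8) 8357.143ms=78/7b +642.857ms=6/7b
Σ=12b of 12 (80bpm 6/8) — PASS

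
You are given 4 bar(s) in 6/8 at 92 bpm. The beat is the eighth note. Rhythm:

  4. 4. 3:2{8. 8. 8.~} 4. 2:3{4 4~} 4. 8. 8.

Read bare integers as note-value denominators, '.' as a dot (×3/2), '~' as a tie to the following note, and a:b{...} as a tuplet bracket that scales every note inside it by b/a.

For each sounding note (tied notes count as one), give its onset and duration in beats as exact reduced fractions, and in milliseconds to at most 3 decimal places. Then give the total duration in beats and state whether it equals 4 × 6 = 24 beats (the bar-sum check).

1) 0.0ms=0b +1956.522ms=3b
2) 1956.522ms=3b +1956.522ms=3b
3) 3913.043ms=6b +652.174ms=1b
4) 4565.217ms=7b +652.174ms=1b
5) 5217.391ms=8b +2608.696ms=4b
6) 7826.087ms=12b +1956.522ms=3b
7) 9782.609ms=15b +3913.043ms=6b
8) 13695.652ms=21b +978.261ms=3/2b
9) 14673.913ms=45/2b +978.261ms=3/2b
Σ=24b of 24 (92bpm 6/8) — PASS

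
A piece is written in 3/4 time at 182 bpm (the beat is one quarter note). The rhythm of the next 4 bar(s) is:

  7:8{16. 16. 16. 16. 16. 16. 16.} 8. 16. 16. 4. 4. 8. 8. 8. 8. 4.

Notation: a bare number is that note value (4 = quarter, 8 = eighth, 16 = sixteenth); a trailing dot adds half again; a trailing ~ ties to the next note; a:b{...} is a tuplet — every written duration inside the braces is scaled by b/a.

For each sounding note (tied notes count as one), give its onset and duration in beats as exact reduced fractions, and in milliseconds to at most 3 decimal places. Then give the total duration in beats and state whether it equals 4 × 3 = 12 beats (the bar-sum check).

1) 0.0ms=0b +141.287ms=3/7b
2) 141.287ms=3/7b +141.287ms=3/7b
3) 282.575ms=6/7b +141.287ms=3/7b
4) 423.862ms=9/7b +141.287ms=3/7b
5) 565.149ms=12/7b +141.287ms=3/7b
6) 706.436ms=15/7b +141.287ms=3/7b
7) 847.724ms=18/7b +141.287ms=3/7b
8) 989.011ms=3b +247.253ms=3/4b
9) 1236.264ms=15/4b +123.626ms=3/8b
10) 1359.89ms=33/8b +123.626ms=3/8b
11) 1483.516ms=9/2b +494.505ms=3/2b
12) 1978.022ms=6b +494.505ms=3/2b
13) 2472.527ms=15/2b +247.253ms=3/4b
14) 2719.78ms=33/4b +247.253ms=3/4b
15) 2967.033ms=9b +247.253ms=3/4b
16) 3214.286ms=39/4b +247.253ms=3/4b
17) 3461.538ms=21/2b +494.505ms=3/2b
Σ=12b of 12 (182bpm 3/4) — PASS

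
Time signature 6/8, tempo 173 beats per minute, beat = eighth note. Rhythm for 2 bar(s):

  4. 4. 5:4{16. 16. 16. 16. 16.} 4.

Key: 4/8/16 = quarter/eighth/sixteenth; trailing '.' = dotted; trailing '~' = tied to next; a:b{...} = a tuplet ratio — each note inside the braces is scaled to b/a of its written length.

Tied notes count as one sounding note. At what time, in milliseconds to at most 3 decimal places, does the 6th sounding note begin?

note 6 onset = 39/5b = 2705.202ms

1. 0.0ms @ 0 + 1040.462ms (3)
2. 1040.462ms @ 3 + 1040.462ms (3)
3. 2080.925ms @ 6 + 208.092ms (3/5)
4. 2289.017ms @ 33/5 + 208.092ms (3/5)
5. 2497.11ms @ 36/5 + 208.092ms (3/5)
6. 2705.202ms @ 39/5 + 208.092ms (3/5)
7. 2913.295ms @ 42/5 + 208.092ms (3/5)
8. 3121.387ms @ 9 + 1040.462ms (3)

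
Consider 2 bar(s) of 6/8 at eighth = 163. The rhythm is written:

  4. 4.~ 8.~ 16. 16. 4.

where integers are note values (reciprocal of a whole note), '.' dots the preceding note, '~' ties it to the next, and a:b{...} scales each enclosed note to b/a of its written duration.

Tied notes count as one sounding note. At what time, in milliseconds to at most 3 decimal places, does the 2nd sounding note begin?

note 2 onset = 3b = 1104.294ms

1. 0.0ms @ 0 + 1104.294ms (3)
2. 1104.294ms @ 3 + 1932.515ms (21/4)
3. 3036.81ms @ 33/4 + 276.074ms (3/4)
4. 3312.883ms @ 9 + 1104.294ms (3)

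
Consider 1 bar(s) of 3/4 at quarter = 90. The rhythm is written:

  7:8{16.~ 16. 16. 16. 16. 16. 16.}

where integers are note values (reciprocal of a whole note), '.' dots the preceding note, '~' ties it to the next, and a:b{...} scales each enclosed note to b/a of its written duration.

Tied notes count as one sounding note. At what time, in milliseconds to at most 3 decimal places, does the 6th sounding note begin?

note 6 onset = 18/7b = 1714.286ms

1. 0.0ms @ 0 + 571.429ms (6/7)
2. 571.429ms @ 6/7 + 285.714ms (3/7)
3. 857.143ms @ 9/7 + 285.714ms (3/7)
4. 1142.857ms @ 12/7 + 285.714ms (3/7)
5. 1428.571ms @ 15/7 + 285.714ms (3/7)
6. 1714.286ms @ 18/7 + 285.714ms (3/7)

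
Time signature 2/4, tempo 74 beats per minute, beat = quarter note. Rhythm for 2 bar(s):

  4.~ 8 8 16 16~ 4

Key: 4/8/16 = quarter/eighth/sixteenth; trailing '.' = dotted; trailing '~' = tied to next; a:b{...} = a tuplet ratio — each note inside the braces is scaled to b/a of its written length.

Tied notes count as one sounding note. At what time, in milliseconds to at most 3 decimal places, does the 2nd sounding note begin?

1. 0.0ms @ 0 + 1621.622ms (2)
2. 1621.622ms @ 2 + 405.405ms (1/2)
3. 2027.027ms @ 5/2 + 202.703ms (1/4)
4. 2229.73ms @ 11/4 + 1013.514ms (5/4)

note 2 onset = 2b = 1621.622ms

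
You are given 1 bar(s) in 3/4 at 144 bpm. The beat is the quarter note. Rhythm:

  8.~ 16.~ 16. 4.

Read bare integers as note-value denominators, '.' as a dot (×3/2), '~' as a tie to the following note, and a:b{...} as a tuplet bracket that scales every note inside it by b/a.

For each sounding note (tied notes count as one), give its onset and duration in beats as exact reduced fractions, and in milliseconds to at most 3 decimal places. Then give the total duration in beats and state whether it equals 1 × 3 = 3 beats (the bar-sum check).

1) 0.0ms=0b +625.0ms=3/2b
2) 625.0ms=3/2b +625.0ms=3/2b
Σ=3b of 3 (144bpm 3/4) — PASS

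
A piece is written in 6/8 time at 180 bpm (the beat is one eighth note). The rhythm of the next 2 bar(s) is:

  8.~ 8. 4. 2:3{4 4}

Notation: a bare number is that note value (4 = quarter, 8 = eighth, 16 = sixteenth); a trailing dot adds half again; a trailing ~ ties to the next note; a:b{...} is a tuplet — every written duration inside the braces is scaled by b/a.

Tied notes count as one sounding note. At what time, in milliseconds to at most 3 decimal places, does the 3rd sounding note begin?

1. 0.0ms @ 0 + 1000.0ms (3)
2. 1000.0ms @ 3 + 1000.0ms (3)
3. 2000.0ms @ 6 + 1000.0ms (3)
4. 3000.0ms @ 9 + 1000.0ms (3)

note 3 onset = 6b = 2000.0ms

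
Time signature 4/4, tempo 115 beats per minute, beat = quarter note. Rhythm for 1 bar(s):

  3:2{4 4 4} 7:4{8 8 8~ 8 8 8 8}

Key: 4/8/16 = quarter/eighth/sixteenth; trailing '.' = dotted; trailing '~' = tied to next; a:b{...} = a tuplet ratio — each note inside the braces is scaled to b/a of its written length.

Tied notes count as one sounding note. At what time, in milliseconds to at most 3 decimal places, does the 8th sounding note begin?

note 8 onset = 24/7b = 1788.82ms

1. 0.0ms @ 0 + 347.826ms (2/3)
2. 347.826ms @ 2/3 + 347.826ms (2/3)
3. 695.652ms @ 4/3 + 347.826ms (2/3)
4. 1043.478ms @ 2 + 149.068ms (2/7)
5. 1192.547ms @ 16/7 + 149.068ms (2/7)
6. 1341.615ms @ 18/7 + 298.137ms (4/7)
7. 1639.752ms @ 22/7 + 149.068ms (2/7)
8. 1788.82ms @ 24/7 + 149.068ms (2/7)
9. 1937.888ms @ 26/7 + 149.068ms (2/7)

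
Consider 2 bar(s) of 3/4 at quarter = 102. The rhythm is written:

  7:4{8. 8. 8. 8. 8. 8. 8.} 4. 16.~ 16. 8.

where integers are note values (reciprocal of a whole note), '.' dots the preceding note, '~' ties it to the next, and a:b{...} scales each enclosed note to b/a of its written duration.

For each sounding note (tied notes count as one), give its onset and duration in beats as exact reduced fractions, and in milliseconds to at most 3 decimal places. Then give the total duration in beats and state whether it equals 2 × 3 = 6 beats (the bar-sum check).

1) 0.0ms=0b +252.101ms=3/7b
2) 252.101ms=3/7b +252.101ms=3/7b
3) 504.202ms=6/7b +252.101ms=3/7b
4) 756.303ms=9/7b +252.101ms=3/7b
5) 1008.403ms=12/7b +252.101ms=3/7b
6) 1260.504ms=15/7b +252.101ms=3/7b
7) 1512.605ms=18/7b +252.101ms=3/7b
8) 1764.706ms=3b +882.353ms=3/2b
9) 2647.059ms=9/2b +441.176ms=3/4b
10) 3088.235ms=21/4b +441.176ms=3/4b
Σ=6b of 6 (102bpm 3/4) — PASS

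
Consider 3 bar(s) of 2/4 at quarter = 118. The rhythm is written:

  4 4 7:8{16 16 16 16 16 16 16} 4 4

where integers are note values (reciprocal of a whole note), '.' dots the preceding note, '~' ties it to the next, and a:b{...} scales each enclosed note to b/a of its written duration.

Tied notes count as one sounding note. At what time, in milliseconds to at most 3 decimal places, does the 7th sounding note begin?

1. 0.0ms @ 0 + 508.475ms (1)
2. 508.475ms @ 1 + 508.475ms (1)
3. 1016.949ms @ 2 + 145.278ms (2/7)
4. 1162.228ms @ 16/7 + 145.278ms (2/7)
5. 1307.506ms @ 18/7 + 145.278ms (2/7)
6. 1452.785ms @ 20/7 + 145.278ms (2/7)
7. 1598.063ms @ 22/7 + 145.278ms (2/7)
8. 1743.341ms @ 24/7 + 145.278ms (2/7)
9. 1888.62ms @ 26/7 + 145.278ms (2/7)
10. 2033.898ms @ 4 + 508.475ms (1)
11. 2542.373ms @ 5 + 508.475ms (1)

note 7 onset = 22/7b = 1598.063ms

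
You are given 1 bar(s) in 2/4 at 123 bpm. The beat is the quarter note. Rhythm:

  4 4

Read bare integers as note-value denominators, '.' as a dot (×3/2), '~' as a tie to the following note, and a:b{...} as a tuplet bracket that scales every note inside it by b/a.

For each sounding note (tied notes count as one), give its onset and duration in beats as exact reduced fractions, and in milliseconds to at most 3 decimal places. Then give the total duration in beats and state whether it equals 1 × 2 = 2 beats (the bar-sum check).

1) 0.0ms=0b +487.805ms=1b
2) 487.805ms=1b +487.805ms=1b
Σ=2b of 2 (123bpm 2/4) — PASS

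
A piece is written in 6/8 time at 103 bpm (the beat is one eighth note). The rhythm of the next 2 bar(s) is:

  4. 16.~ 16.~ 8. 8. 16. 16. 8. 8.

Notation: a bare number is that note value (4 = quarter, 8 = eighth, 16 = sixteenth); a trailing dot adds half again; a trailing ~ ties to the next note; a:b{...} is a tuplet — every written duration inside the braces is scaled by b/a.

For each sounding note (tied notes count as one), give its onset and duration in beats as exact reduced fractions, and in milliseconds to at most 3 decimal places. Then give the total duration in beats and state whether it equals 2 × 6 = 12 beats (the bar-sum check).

1) 0.0ms=0b +1747.573ms=3b
2) 1747.573ms=3b +1747.573ms=3b
3) 3495.146ms=6b +873.786ms=3/2b
4) 4368.932ms=15/2b +436.893ms=3/4b
5) 4805.825ms=33/4b +436.893ms=3/4b
6) 5242.718ms=9b +873.786ms=3/2b
7) 6116.505ms=21/2b +873.786ms=3/2b
Σ=12b of 12 (103bpm 6/8) — PASS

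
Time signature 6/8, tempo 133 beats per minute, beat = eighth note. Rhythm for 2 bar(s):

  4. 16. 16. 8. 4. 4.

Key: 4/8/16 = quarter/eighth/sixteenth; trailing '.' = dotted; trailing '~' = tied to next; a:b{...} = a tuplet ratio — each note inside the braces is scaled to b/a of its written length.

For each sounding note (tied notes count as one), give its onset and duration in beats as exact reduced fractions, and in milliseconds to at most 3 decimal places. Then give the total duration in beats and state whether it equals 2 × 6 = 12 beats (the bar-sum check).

1) 0.0ms=0b +1353.383ms=3b
2) 1353.383ms=3b +338.346ms=3/4b
3) 1691.729ms=15/4b +338.346ms=3/4b
4) 2030.075ms=9/2b +676.692ms=3/2b
5) 2706.767ms=6b +1353.383ms=3b
6) 4060.15ms=9b +1353.383ms=3b
Σ=12b of 12 (133bpm 6/8) — PASS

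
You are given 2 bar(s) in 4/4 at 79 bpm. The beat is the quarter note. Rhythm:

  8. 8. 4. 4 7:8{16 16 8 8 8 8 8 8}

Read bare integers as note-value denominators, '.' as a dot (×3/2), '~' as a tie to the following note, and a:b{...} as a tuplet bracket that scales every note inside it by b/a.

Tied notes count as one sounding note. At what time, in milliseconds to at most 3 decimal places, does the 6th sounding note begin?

note 6 onset = 30/7b = 3254.973ms

1. 0.0ms @ 0 + 569.62ms (3/4)
2. 569.62ms @ 3/4 + 569.62ms (3/4)
3. 1139.241ms @ 3/2 + 1139.241ms (3/2)
4. 2278.481ms @ 3 + 759.494ms (1)
5. 3037.975ms @ 4 + 216.998ms (2/7)
6. 3254.973ms @ 30/7 + 216.998ms (2/7)
7. 3471.971ms @ 32/7 + 433.996ms (4/7)
8. 3905.967ms @ 36/7 + 433.996ms (4/7)
9. 4339.964ms @ 40/7 + 433.996ms (4/7)
10. 4773.96ms @ 44/7 + 433.996ms (4/7)
11. 5207.957ms @ 48/7 + 433.996ms (4/7)
12. 5641.953ms @ 52/7 + 433.996ms (4/7)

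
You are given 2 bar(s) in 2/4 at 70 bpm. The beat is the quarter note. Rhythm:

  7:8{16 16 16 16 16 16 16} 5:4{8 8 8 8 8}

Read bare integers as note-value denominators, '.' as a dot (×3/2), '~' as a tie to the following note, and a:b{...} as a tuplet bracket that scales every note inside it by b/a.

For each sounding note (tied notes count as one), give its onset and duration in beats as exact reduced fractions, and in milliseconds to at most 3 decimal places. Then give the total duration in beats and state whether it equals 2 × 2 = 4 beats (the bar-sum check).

1) 0.0ms=0b +244.898ms=2/7b
2) 244.898ms=2/7b +244.898ms=2/7b
3) 489.796ms=4/7b +244.898ms=2/7b
4) 734.694ms=6/7b +244.898ms=2/7b
5) 979.592ms=8/7b +244.898ms=2/7b
6) 1224.49ms=10/7b +244.898ms=2/7b
7) 1469.388ms=12/7b +244.898ms=2/7b
8) 1714.286ms=2b +342.857ms=2/5b
9) 2057.143ms=12/5b +342.857ms=2/5b
10) 2400.0ms=14/5b +342.857ms=2/5b
11) 2742.857ms=16/5b +342.857ms=2/5b
12) 3085.714ms=18/5b +342.857ms=2/5b
Σ=4b of 4 (70bpm 2/4) — PASS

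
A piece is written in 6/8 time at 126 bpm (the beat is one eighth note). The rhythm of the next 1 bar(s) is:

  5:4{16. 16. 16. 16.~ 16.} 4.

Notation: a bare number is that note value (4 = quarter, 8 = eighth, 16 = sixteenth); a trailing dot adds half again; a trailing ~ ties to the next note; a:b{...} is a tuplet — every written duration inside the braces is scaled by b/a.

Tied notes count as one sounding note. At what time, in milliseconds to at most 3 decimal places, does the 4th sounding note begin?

1. 0.0ms @ 0 + 285.714ms (3/5)
2. 285.714ms @ 3/5 + 285.714ms (3/5)
3. 571.429ms @ 6/5 + 285.714ms (3/5)
4. 857.143ms @ 9/5 + 571.429ms (6/5)
5. 1428.571ms @ 3 + 1428.571ms (3)

note 4 onset = 9/5b = 857.143ms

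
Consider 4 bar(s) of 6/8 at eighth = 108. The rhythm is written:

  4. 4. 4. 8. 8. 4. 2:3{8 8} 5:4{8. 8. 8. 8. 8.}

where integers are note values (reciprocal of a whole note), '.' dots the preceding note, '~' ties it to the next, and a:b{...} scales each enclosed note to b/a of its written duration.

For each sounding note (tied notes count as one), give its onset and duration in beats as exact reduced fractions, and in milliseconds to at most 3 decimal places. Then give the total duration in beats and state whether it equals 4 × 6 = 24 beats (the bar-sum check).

1) 0.0ms=0b +1666.667ms=3b
2) 1666.667ms=3b +1666.667ms=3b
3) 3333.333ms=6b +1666.667ms=3b
4) 5000.0ms=9b +833.333ms=3/2b
5) 5833.333ms=21/2b +833.333ms=3/2b
6) 6666.667ms=12b +1666.667ms=3b
7) 8333.333ms=15b +833.333ms=3/2b
8) 9166.667ms=33/2b +833.333ms=3/2b
9) 10000.0ms=18b +666.667ms=6/5b
10) 10666.667ms=96/5b +666.667ms=6/5b
11) 11333.333ms=102/5b +666.667ms=6/5b
12) 12000.0ms=108/5b +666.667ms=6/5b
13) 12666.667ms=114/5b +666.667ms=6/5b
Σ=24b of 24 (108bpm 6/8) — PASS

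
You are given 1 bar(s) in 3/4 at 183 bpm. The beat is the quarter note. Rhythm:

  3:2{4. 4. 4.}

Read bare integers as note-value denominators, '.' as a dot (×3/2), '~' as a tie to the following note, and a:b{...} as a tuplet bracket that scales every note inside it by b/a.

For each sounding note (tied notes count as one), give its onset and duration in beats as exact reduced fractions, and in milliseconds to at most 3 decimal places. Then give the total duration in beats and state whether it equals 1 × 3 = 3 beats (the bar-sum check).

1) 0.0ms=0b +327.869ms=1b
2) 327.869ms=1b +327.869ms=1b
3) 655.738ms=2b +327.869ms=1b
Σ=3b of 3 (183bpm 3/4) — PASS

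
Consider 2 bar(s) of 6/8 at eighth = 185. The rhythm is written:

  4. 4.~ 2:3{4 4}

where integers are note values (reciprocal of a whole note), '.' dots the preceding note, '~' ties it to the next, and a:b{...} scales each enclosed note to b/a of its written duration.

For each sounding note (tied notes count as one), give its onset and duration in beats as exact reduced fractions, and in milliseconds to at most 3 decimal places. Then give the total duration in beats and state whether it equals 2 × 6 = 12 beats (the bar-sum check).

1) 0.0ms=0b +972.973ms=3b
2) 972.973ms=3b +1945.946ms=6b
3) 2918.919ms=9b +972.973ms=3b
Σ=12b of 12 (185bpm 6/8) — PASS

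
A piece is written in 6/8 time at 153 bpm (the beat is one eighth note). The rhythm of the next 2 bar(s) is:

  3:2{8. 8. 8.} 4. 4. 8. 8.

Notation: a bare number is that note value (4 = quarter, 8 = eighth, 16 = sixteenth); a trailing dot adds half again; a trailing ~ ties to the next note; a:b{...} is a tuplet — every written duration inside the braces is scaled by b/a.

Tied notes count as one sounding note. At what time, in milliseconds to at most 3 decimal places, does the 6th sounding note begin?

1. 0.0ms @ 0 + 392.157ms (1)
2. 392.157ms @ 1 + 392.157ms (1)
3. 784.314ms @ 2 + 392.157ms (1)
4. 1176.471ms @ 3 + 1176.471ms (3)
5. 2352.941ms @ 6 + 1176.471ms (3)
6. 3529.412ms @ 9 + 588.235ms (3/2)
7. 4117.647ms @ 21/2 + 588.235ms (3/2)

note 6 onset = 9b = 3529.412ms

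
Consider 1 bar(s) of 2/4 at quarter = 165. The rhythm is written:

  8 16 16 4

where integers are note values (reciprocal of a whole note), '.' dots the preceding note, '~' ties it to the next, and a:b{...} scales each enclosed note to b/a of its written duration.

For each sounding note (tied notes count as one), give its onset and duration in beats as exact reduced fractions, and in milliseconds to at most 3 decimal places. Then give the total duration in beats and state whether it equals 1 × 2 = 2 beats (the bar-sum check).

1) 0.0ms=0b +181.818ms=1/2b
2) 181.818ms=1/2b +90.909ms=1/4b
3) 272.727ms=3/4b +90.909ms=1/4b
4) 363.636ms=1b +363.636ms=1b
Σ=2b of 2 (165bpm 2/4) — PASS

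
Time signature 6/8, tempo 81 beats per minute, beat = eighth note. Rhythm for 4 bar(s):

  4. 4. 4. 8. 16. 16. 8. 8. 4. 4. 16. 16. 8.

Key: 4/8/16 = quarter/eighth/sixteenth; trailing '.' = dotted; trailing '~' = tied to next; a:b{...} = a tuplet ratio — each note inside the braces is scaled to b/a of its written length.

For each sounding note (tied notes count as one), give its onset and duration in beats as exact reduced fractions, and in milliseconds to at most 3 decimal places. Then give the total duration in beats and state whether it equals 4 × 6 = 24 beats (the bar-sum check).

1) 0.0ms=0b +2222.222ms=3b
2) 2222.222ms=3b +2222.222ms=3b
3) 4444.444ms=6b +2222.222ms=3b
4) 6666.667ms=9b +1111.111ms=3/2b
5) 7777.778ms=21/2b +555.556ms=3/4b
6) 8333.333ms=45/4b +555.556ms=3/4b
7) 8888.889ms=12b +1111.111ms=3/2b
8) 10000.0ms=27/2b +1111.111ms=3/2b
9) 11111.111ms=15b +2222.222ms=3b
10) 13333.333ms=18b +2222.222ms=3b
11) 15555.556ms=21b +555.556ms=3/4b
12) 16111.111ms=87/4b +555.556ms=3/4b
13) 16666.667ms=45/2b +1111.111ms=3/2b
Σ=24b of 24 (81bpm 6/8) — PASS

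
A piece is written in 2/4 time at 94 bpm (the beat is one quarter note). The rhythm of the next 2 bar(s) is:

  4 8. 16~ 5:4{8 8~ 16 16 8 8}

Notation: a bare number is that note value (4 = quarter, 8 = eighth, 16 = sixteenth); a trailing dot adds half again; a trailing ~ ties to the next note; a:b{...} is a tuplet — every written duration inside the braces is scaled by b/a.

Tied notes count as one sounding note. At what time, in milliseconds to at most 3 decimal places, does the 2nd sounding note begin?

1. 0.0ms @ 0 + 638.298ms (1)
2. 638.298ms @ 1 + 478.723ms (3/4)
3. 1117.021ms @ 7/4 + 414.894ms (13/20)
4. 1531.915ms @ 12/5 + 382.979ms (3/5)
5. 1914.894ms @ 3 + 127.66ms (1/5)
6. 2042.553ms @ 16/5 + 255.319ms (2/5)
7. 2297.872ms @ 18/5 + 255.319ms (2/5)

note 2 onset = 1b = 638.298ms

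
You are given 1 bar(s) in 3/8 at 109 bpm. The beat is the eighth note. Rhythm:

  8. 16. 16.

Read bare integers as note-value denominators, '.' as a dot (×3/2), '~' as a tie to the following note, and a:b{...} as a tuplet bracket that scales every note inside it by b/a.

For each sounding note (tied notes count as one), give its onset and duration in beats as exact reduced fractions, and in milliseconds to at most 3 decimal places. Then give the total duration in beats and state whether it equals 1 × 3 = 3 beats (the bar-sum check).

1) 0.0ms=0b +825.688ms=3/2b
2) 825.688ms=3/2b +412.844ms=3/4b
3) 1238.532ms=9/4b +412.844ms=3/4b
Σ=3b of 3 (109bpm 3/8) — PASS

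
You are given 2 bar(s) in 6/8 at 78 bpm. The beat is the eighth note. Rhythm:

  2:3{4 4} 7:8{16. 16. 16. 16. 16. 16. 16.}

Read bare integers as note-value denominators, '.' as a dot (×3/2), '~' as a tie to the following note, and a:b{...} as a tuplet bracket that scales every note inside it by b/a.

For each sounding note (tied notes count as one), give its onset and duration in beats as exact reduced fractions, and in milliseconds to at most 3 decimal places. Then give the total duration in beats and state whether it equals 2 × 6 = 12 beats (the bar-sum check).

1) 0.0ms=0b +2307.692ms=3b
2) 2307.692ms=3b +2307.692ms=3b
3) 4615.385ms=6b +659.341ms=6/7b
4) 5274.725ms=48/7b +659.341ms=6/7b
5) 5934.066ms=54/7b +659.341ms=6/7b
6) 6593.407ms=60/7b +659.341ms=6/7b
7) 7252.747ms=66/7b +659.341ms=6/7b
8) 7912.088ms=72/7b +659.341ms=6/7b
9) 8571.429ms=78/7b +659.341ms=6/7b
Σ=12b of 12 (78bpm 6/8) — PASS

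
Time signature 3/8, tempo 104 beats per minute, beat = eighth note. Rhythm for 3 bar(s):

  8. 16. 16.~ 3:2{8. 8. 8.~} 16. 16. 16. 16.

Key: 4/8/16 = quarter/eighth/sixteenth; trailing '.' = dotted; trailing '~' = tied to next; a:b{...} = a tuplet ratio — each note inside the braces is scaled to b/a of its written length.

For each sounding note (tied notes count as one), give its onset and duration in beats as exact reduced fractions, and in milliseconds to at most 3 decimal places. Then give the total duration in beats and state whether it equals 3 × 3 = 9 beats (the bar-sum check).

1) 0.0ms=0b +865.385ms=3/2b
2) 865.385ms=3/2b +432.692ms=3/4b
3) 1298.077ms=9/4b +1009.615ms=7/4b
4) 2307.692ms=4b +576.923ms=1b
5) 2884.615ms=5b +1009.615ms=7/4b
6) 3894.231ms=27/4b +432.692ms=3/4b
7) 4326.923ms=15/2b +432.692ms=3/4b
8) 4759.615ms=33/4b +432.692ms=3/4b
Σ=9b of 9 (104bpm 3/8) — PASS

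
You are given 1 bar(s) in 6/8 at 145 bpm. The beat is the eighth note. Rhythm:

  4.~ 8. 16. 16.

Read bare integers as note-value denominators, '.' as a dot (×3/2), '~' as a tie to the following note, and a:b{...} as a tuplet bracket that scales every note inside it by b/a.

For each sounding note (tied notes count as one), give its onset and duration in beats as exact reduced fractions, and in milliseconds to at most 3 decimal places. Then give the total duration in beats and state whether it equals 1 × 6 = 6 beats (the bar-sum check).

1) 0.0ms=0b +1862.069ms=9/2b
2) 1862.069ms=9/2b +310.345ms=3/4b
3) 2172.414ms=21/4b +310.345ms=3/4b
Σ=6b of 6 (145bpm 6/8) — PASS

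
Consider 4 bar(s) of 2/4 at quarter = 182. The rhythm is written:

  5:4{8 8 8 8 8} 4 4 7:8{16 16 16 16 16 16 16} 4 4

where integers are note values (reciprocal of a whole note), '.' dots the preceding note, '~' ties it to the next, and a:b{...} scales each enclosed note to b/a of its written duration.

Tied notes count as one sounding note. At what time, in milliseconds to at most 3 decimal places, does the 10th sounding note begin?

note 10 onset = 32/7b = 1507.064ms

1. 0.0ms @ 0 + 131.868ms (2/5)
2. 131.868ms @ 2/5 + 131.868ms (2/5)
3. 263.736ms @ 4/5 + 131.868ms (2/5)
4. 395.604ms @ 6/5 + 131.868ms (2/5)
5. 527.473ms @ 8/5 + 131.868ms (2/5)
6. 659.341ms @ 2 + 329.67ms (1)
7. 989.011ms @ 3 + 329.67ms (1)
8. 1318.681ms @ 4 + 94.192ms (2/7)
9. 1412.873ms @ 30/7 + 94.192ms (2/7)
10. 1507.064ms @ 32/7 + 94.192ms (2/7)
11. 1601.256ms @ 34/7 + 94.192ms (2/7)
12. 1695.447ms @ 36/7 + 94.192ms (2/7)
13. 1789.639ms @ 38/7 + 94.192ms (2/7)
14. 1883.83ms @ 40/7 + 94.192ms (2/7)
15. 1978.022ms @ 6 + 329.67ms (1)
16. 2307.692ms @ 7 + 329.67ms (1)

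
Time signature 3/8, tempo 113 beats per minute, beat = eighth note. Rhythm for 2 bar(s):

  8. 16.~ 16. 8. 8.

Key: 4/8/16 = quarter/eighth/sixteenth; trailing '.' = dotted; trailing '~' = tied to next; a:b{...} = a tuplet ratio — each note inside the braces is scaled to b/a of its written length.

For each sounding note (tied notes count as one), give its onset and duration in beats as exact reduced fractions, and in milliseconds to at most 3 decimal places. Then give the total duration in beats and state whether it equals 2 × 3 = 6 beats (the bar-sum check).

1) 0.0ms=0b +796.46ms=3/2b
2) 796.46ms=3/2b +796.46ms=3/2b
3) 1592.92ms=3b +796.46ms=3/2b
4) 2389.381ms=9/2b +796.46ms=3/2b
Σ=6b of 6 (113bpm 3/8) — PASS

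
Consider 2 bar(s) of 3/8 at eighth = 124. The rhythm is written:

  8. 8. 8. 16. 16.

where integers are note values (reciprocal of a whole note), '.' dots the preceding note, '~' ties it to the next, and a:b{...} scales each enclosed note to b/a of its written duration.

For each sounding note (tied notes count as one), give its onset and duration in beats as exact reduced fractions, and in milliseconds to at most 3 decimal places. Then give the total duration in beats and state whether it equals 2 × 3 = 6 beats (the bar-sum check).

1) 0.0ms=0b +725.806ms=3/2b
2) 725.806ms=3/2b +725.806ms=3/2b
3) 1451.613ms=3b +725.806ms=3/2b
4) 2177.419ms=9/2b +362.903ms=3/4b
5) 2540.323ms=21/4b +362.903ms=3/4b
Σ=6b of 6 (124bpm 3/8) — PASS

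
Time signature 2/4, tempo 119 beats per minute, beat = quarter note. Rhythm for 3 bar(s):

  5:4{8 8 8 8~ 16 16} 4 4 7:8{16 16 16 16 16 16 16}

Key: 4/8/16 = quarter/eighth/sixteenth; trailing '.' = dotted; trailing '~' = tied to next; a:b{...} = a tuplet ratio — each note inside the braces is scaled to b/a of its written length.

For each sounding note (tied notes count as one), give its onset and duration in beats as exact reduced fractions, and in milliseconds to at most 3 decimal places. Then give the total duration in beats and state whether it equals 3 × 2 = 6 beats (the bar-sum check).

1) 0.0ms=0b +201.681ms=2/5b
2) 201.681ms=2/5b +201.681ms=2/5b
3) 403.361ms=4/5b +201.681ms=2/5b
4) 605.042ms=6/5b +302.521ms=3/5b
5) 907.563ms=9/5b +100.84ms=1/5b
6) 1008.403ms=2b +504.202ms=1b
7) 1512.605ms=3b +504.202ms=1b
8) 2016.807ms=4b +144.058ms=2/7b
9) 2160.864ms=30/7b +144.058ms=2/7b
10) 2304.922ms=32/7b +144.058ms=2/7b
11) 2448.98ms=34/7b +144.058ms=2/7b
12) 2593.037ms=36/7b +144.058ms=2/7b
13) 2737.095ms=38/7b +144.058ms=2/7b
14) 2881.152ms=40/7b +144.058ms=2/7b
Σ=6b of 6 (119bpm 2/4) — PASS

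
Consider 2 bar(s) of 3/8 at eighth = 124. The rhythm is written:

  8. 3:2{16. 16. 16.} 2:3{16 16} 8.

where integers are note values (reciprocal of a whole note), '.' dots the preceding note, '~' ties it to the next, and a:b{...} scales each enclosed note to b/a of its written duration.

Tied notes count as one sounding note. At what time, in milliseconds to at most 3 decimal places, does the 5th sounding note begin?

1. 0.0ms @ 0 + 725.806ms (3/2)
2. 725.806ms @ 3/2 + 241.935ms (1/2)
3. 967.742ms @ 2 + 241.935ms (1/2)
4. 1209.677ms @ 5/2 + 241.935ms (1/2)
5. 1451.613ms @ 3 + 362.903ms (3/4)
6. 1814.516ms @ 15/4 + 362.903ms (3/4)
7. 2177.419ms @ 9/2 + 725.806ms (3/2)

note 5 onset = 3b = 1451.613ms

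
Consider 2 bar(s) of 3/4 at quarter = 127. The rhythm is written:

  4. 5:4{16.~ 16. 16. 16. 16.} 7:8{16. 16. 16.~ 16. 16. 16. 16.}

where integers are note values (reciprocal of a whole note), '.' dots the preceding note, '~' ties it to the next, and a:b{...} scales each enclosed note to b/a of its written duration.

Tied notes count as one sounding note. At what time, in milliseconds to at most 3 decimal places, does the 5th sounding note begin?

1. 0.0ms @ 0 + 708.661ms (3/2)
2. 708.661ms @ 3/2 + 283.465ms (3/5)
3. 992.126ms @ 21/10 + 141.732ms (3/10)
4. 1133.858ms @ 12/5 + 141.732ms (3/10)
5. 1275.591ms @ 27/10 + 141.732ms (3/10)
6. 1417.323ms @ 3 + 202.475ms (3/7)
7. 1619.798ms @ 24/7 + 202.475ms (3/7)
8. 1822.272ms @ 27/7 + 404.949ms (6/7)
9. 2227.222ms @ 33/7 + 202.475ms (3/7)
10. 2429.696ms @ 36/7 + 202.475ms (3/7)
11. 2632.171ms @ 39/7 + 202.475ms (3/7)

note 5 onset = 27/10b = 1275.591ms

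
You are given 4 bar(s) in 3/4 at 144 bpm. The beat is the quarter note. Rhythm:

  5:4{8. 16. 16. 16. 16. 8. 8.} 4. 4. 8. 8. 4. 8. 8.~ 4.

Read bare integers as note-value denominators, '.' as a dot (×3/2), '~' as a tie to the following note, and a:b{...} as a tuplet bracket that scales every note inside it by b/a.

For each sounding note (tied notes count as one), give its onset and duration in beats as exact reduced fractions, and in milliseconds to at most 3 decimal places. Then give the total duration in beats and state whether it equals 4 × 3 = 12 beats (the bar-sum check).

1) 0.0ms=0b +250.0ms=3/5b
2) 250.0ms=3/5b +125.0ms=3/10b
3) 375.0ms=9/10b +125.0ms=3/10b
4) 500.0ms=6/5b +125.0ms=3/10b
5) 625.0ms=3/2b +125.0ms=3/10b
6) 750.0ms=9/5b +250.0ms=3/5b
7) 1000.0ms=12/5b +250.0ms=3/5b
8) 1250.0ms=3b +625.0ms=3/2b
9) 1875.0ms=9/2b +625.0ms=3/2b
10) 2500.0ms=6b +312.5ms=3/4b
11) 2812.5ms=27/4b +312.5ms=3/4b
12) 3125.0ms=15/2b +625.0ms=3/2b
13) 3750.0ms=9b +312.5ms=3/4b
14) 4062.5ms=39/4b +937.5ms=9/4b
Σ=12b of 12 (144bpm 3/4) — PASS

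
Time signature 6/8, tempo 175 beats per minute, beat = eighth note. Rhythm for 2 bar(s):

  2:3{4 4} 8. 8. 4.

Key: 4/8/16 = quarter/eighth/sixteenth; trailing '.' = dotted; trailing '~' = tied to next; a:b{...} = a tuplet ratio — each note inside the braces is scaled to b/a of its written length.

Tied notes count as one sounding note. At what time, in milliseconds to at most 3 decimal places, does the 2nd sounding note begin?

1. 0.0ms @ 0 + 1028.571ms (3)
2. 1028.571ms @ 3 + 1028.571ms (3)
3. 2057.143ms @ 6 + 514.286ms (3/2)
4. 2571.429ms @ 15/2 + 514.286ms (3/2)
5. 3085.714ms @ 9 + 1028.571ms (3)

note 2 onset = 3b = 1028.571ms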